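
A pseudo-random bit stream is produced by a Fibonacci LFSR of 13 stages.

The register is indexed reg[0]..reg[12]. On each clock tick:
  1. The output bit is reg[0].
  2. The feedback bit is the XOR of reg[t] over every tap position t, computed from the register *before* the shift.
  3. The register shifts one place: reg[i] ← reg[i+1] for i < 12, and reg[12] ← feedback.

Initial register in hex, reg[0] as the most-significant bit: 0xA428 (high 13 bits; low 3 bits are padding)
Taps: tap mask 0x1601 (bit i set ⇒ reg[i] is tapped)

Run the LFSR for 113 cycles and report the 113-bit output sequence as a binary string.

10100100001011000100100010101001010100111111001010111101010011110101100010111011111110011010000101011101101110111

tick  register→output (feedback)
  0  1010010000101→1 (1)
  1  0100100001011→0 (0)
  2  1001000010110→1 (0)
  3  0010000101100→0 (0)
  4  0100001011000→0 (1)
  5  1000010110001→1 (0)
  6  0000101100010→0 (0)
  7  0001011000100→0 (1)
  8  0010110001001→0 (0)
  9  0101100010010→0 (0)
 10  1011000100100→1 (0)
 11  0110001001000→0 (1)
 12  1100010010001→1 (0)
 13  1000100100010→1 (1)
 14  0001001000101→0 (0)
 15  0010010001010→0 (1)
 16  0100100010101→0 (0)
 17  1001000101010→1 (0)
 18  0010001010100→0 (1)
 19  0100010101001→0 (0)
 20  1000101010010→1 (1)
 21  0001010100101→0 (0)
 22  0010101001010→0 (1)
 23  0101010010101→0 (0)
 24  1010100101010→1 (0)
 25  0101001010100→0 (1)
 26  1010010101001→1 (1)
 27  0100101010011→0 (1)
 28  1001010100111→1 (1)
 29  0010101001111→0 (1)
 30  0101010011111→0 (1)
 31  1010100111111→1 (0)
 32  0101001111110→0 (0)
 33  1010011111100→1 (1)
 34  0100111111001→0 (0)
 35  1001111110010→1 (1)
 36  0011111100101→0 (0)
 37  0111111001010→0 (1)
 38  1111110010101→1 (1)
 39  1111100101011→1 (1)
 40  1111001010111→1 (1)
 41  1110010101111→1 (0)
 42  1100101011110→1 (1)
 43  1001010111101→1 (0)
 44  0010101111010→0 (1)
 45  0101011110101→0 (0)
 46  1010111101010→1 (0)
 47  0101111010100→0 (1)
 48  1011110101001→1 (1)
 49  0111101010011→0 (1)
 50  1111010100111→1 (1)
 51  1110101001111→1 (0)
 52  1101010011110→1 (1)
 53  1010100111101→1 (0)
 54  0101001111010→0 (1)
 55  1010011110101→1 (1)
 56  0100111101011→0 (0)
 57  1001111010110→1 (0)
 58  0011110101100→0 (0)
 59  0111101011000→0 (1)
 60  1111010110001→1 (0)
 61  1110101100010→1 (1)
 62  1101011000101→1 (1)
 63  1010110001011→1 (1)
 64  0101100010111→0 (0)
 65  1011000101110→1 (1)
 66  0110001011101→0 (1)
 67  1100010111011→1 (1)
 68  1000101110111→1 (1)
 69  0001011101111→0 (1)
 70  0010111011111→0 (1)
 71  0101110111111→0 (1)
 72  1011101111111→1 (0)
 73  0111011111110→0 (0)
 74  1110111111100→1 (1)
 75  1101111111001→1 (1)
 76  1011111110011→1 (0)
 77  0111111100110→0 (1)
 78  1111111001101→1 (0)
 79  1111110011010→1 (0)
 80  1111100110100→1 (0)
 81  1111001101000→1 (0)
 82  1110011010000→1 (1)
 83  1100110100001→1 (0)
 84  1001101000010→1 (1)
 85  0011010000101→0 (0)
 86  0110100001010→0 (1)
 87  1101000010101→1 (1)
 88  1010000101011→1 (1)
 89  0100001010111→0 (0)
 90  1000010101110→1 (1)
 91  0000101011101→0 (1)
 92  0001010111011→0 (0)
 93  0010101110110→0 (1)
 94  0101011101101→0 (1)
 95  1010111011011→1 (1)
 96  0101110110111→0 (0)
 97  1011101101110→1 (1)
 98  0111011011101→0 (1)
 99  1110110111011→1 (1)
100  1101101110111→1 (1)
101  1011011101111→1 (0)
102  0110111011110→0 (0)
103  1101110111100→1 (1)
104  1011101111001→1 (1)
105  0111011110011→0 (1)
106  1110111100111→1 (1)
107  1101111001111→1 (0)
108  1011110011110→1 (1)
109  0111100111101→0 (1)
110  1111001111011→1 (1)
111  1110011110111→1 (1)
112  1100111101111→1 (0)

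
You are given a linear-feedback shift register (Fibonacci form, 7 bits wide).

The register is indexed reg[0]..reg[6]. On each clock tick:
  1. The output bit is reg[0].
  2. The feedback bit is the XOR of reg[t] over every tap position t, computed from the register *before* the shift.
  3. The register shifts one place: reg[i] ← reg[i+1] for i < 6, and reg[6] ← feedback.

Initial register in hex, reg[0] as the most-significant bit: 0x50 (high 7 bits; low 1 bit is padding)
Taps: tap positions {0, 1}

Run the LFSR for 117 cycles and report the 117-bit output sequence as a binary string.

010100011110010001011001110101001111101000011100010010011011010110111101100011010010111011100110010101011111110000001

step | reg (before) | out | fb
   0 | 0101000 | 0 | 1
   1 | 1010001 | 1 | 1
   2 | 0100011 | 0 | 1
   3 | 1000111 | 1 | 1
   4 | 0001111 | 0 | 0
   5 | 0011110 | 0 | 0
   6 | 0111100 | 0 | 1
   7 | 1111001 | 1 | 0
   8 | 1110010 | 1 | 0
   9 | 1100100 | 1 | 0
  10 | 1001000 | 1 | 1
  11 | 0010001 | 0 | 0
  12 | 0100010 | 0 | 1
  13 | 1000101 | 1 | 1
  14 | 0001011 | 0 | 0
  15 | 0010110 | 0 | 0
  16 | 0101100 | 0 | 1
  17 | 1011001 | 1 | 1
  18 | 0110011 | 0 | 1
  19 | 1100111 | 1 | 0
  20 | 1001110 | 1 | 1
  21 | 0011101 | 0 | 0
  22 | 0111010 | 0 | 1
  23 | 1110101 | 1 | 0
  24 | 1101010 | 1 | 0
  25 | 1010100 | 1 | 1
  26 | 0101001 | 0 | 1
  27 | 1010011 | 1 | 1
  28 | 0100111 | 0 | 1
  29 | 1001111 | 1 | 1
  30 | 0011111 | 0 | 0
  31 | 0111110 | 0 | 1
  32 | 1111101 | 1 | 0
  33 | 1111010 | 1 | 0
  34 | 1110100 | 1 | 0
  35 | 1101000 | 1 | 0
  36 | 1010000 | 1 | 1
  37 | 0100001 | 0 | 1
  38 | 1000011 | 1 | 1
  39 | 0000111 | 0 | 0
  40 | 0001110 | 0 | 0
  41 | 0011100 | 0 | 0
  42 | 0111000 | 0 | 1
  43 | 1110001 | 1 | 0
  44 | 1100010 | 1 | 0
  45 | 1000100 | 1 | 1
  46 | 0001001 | 0 | 0
  47 | 0010010 | 0 | 0
  48 | 0100100 | 0 | 1
  49 | 1001001 | 1 | 1
  50 | 0010011 | 0 | 0
  51 | 0100110 | 0 | 1
  52 | 1001101 | 1 | 1
  53 | 0011011 | 0 | 0
  54 | 0110110 | 0 | 1
  55 | 1101101 | 1 | 0
  56 | 1011010 | 1 | 1
  57 | 0110101 | 0 | 1
  58 | 1101011 | 1 | 0
  59 | 1010110 | 1 | 1
  60 | 0101101 | 0 | 1
  61 | 1011011 | 1 | 1
  62 | 0110111 | 0 | 1
  63 | 1101111 | 1 | 0
  64 | 1011110 | 1 | 1
  65 | 0111101 | 0 | 1
  66 | 1111011 | 1 | 0
  67 | 1110110 | 1 | 0
  68 | 1101100 | 1 | 0
  69 | 1011000 | 1 | 1
  70 | 0110001 | 0 | 1
  71 | 1100011 | 1 | 0
  72 | 1000110 | 1 | 1
  73 | 0001101 | 0 | 0
  74 | 0011010 | 0 | 0
  75 | 0110100 | 0 | 1
  76 | 1101001 | 1 | 0
  77 | 1010010 | 1 | 1
  78 | 0100101 | 0 | 1
  79 | 1001011 | 1 | 1
  80 | 0010111 | 0 | 0
  81 | 0101110 | 0 | 1
  82 | 1011101 | 1 | 1
  83 | 0111011 | 0 | 1
  84 | 1110111 | 1 | 0
  85 | 1101110 | 1 | 0
  86 | 1011100 | 1 | 1
  87 | 0111001 | 0 | 1
  88 | 1110011 | 1 | 0
  89 | 1100110 | 1 | 0
  90 | 1001100 | 1 | 1
  91 | 0011001 | 0 | 0
  92 | 0110010 | 0 | 1
  93 | 1100101 | 1 | 0
  94 | 1001010 | 1 | 1
  95 | 0010101 | 0 | 0
  96 | 0101010 | 0 | 1
  97 | 1010101 | 1 | 1
  98 | 0101011 | 0 | 1
  99 | 1010111 | 1 | 1
 100 | 0101111 | 0 | 1
 101 | 1011111 | 1 | 1
 102 | 0111111 | 0 | 1
 103 | 1111111 | 1 | 0
 104 | 1111110 | 1 | 0
 105 | 1111100 | 1 | 0
 106 | 1111000 | 1 | 0
 107 | 1110000 | 1 | 0
 108 | 1100000 | 1 | 0
 109 | 1000000 | 1 | 1
 110 | 0000001 | 0 | 0
 111 | 0000010 | 0 | 0
 112 | 0000100 | 0 | 0
 113 | 0001000 | 0 | 0
 114 | 0010000 | 0 | 0
 115 | 0100000 | 0 | 1
 116 | 1000001 | 1 | 1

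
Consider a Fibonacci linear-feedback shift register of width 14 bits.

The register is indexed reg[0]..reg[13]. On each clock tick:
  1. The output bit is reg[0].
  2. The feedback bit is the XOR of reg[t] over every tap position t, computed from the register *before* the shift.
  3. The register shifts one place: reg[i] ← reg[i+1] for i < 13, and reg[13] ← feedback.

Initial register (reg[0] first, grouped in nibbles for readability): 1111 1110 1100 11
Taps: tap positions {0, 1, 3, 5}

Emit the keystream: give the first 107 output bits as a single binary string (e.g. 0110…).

step | reg (before) | out | fb
   0 | 11111110110011 | 1 | 0
   1 | 11111101100110 | 1 | 0
   2 | 11111011001100 | 1 | 1
   3 | 11110110011001 | 1 | 0
   4 | 11101100110010 | 1 | 1
   5 | 11011001100101 | 1 | 1
   6 | 10110011001011 | 1 | 0
   7 | 01100110010110 | 0 | 0
   8 | 11001100101100 | 1 | 1
   9 | 10011001011001 | 1 | 0
  10 | 00110010110010 | 0 | 1
  11 | 01100101100101 | 0 | 0
  12 | 11001011001010 | 1 | 0
  13 | 10010110010100 | 1 | 1
  14 | 00101100101001 | 0 | 1
  15 | 01011001010011 | 0 | 0
  16 | 10110010100110 | 1 | 0
  17 | 01100101001100 | 0 | 0
  18 | 11001010011000 | 1 | 0
  19 | 10010100110000 | 1 | 1
  20 | 00101001100001 | 0 | 0
  21 | 01010011000010 | 0 | 0
  22 | 10100110000100 | 1 | 0
  23 | 01001100001000 | 0 | 0
  24 | 10011000010000 | 1 | 0
  25 | 00110000100000 | 0 | 1
  26 | 01100001000001 | 0 | 1
  27 | 11000010000011 | 1 | 0
  28 | 10000100000110 | 1 | 0
  29 | 00001000001100 | 0 | 0
  30 | 00010000011000 | 0 | 1
  31 | 00100000110001 | 0 | 0
  32 | 01000001100010 | 0 | 1
  33 | 10000011000101 | 1 | 1
  34 | 00000110001011 | 0 | 1
  35 | 00001100010111 | 0 | 1
  36 | 00011000101111 | 0 | 1
  37 | 00110001011111 | 0 | 1
  38 | 01100010111111 | 0 | 1
  39 | 11000101111111 | 1 | 1
  40 | 10001011111111 | 1 | 1
  41 | 00010111111111 | 0 | 0
  42 | 00101111111110 | 0 | 1
  43 | 01011111111101 | 0 | 1
  44 | 10111111111011 | 1 | 1
  45 | 01111111110111 | 0 | 1
  46 | 11111111101111 | 1 | 0
  47 | 11111111011110 | 1 | 0
  48 | 11111110111100 | 1 | 0
  49 | 11111101111000 | 1 | 0
  50 | 11111011110000 | 1 | 1
  51 | 11110111100001 | 1 | 0
  52 | 11101111000010 | 1 | 1
  53 | 11011110000101 | 1 | 0
  54 | 10111100001010 | 1 | 1
  55 | 01111000010101 | 0 | 0
  56 | 11110000101010 | 1 | 1
  57 | 11100001010101 | 1 | 0
  58 | 11000010101010 | 1 | 0
  59 | 10000101010100 | 1 | 0
  60 | 00001010101000 | 0 | 0
  61 | 00010101010000 | 0 | 0
  62 | 00101010100000 | 0 | 0
  63 | 01010101000000 | 0 | 1
  64 | 10101010000001 | 1 | 1
  65 | 01010100000011 | 0 | 1
  66 | 10101000000111 | 1 | 1
  67 | 01010000001111 | 0 | 0
  68 | 10100000011110 | 1 | 1
  69 | 01000000111101 | 0 | 1
  70 | 10000001111011 | 1 | 1
  71 | 00000011110111 | 0 | 0
  72 | 00000111101110 | 0 | 1
  73 | 00001111011101 | 0 | 1
  74 | 00011110111011 | 0 | 0
  75 | 00111101110110 | 0 | 0
  76 | 01111011101100 | 0 | 0
  77 | 11110111011000 | 1 | 0
  78 | 11101110110000 | 1 | 1
  79 | 11011101100001 | 1 | 0
  80 | 10111011000010 | 1 | 0
  81 | 01110110000100 | 0 | 1
  82 | 11101100001001 | 1 | 1
  83 | 11011000010011 | 1 | 1
  84 | 10110000100111 | 1 | 0
  85 | 01100001001110 | 0 | 1
  86 | 11000010011101 | 1 | 0
  87 | 10000100111010 | 1 | 0
  88 | 00001001110100 | 0 | 0
  89 | 00010011101000 | 0 | 1
  90 | 00100111010001 | 0 | 1
  91 | 01001110100011 | 0 | 0
  92 | 10011101000110 | 1 | 1
  93 | 00111010001101 | 0 | 1
  94 | 01110100011011 | 0 | 1
  95 | 11101000110111 | 1 | 0
  96 | 11010001101110 | 1 | 1
  97 | 10100011011101 | 1 | 1
  98 | 01000110111011 | 0 | 0
  99 | 10001101110110 | 1 | 0
 100 | 00011011101100 | 0 | 1
 101 | 00110111011001 | 0 | 0
 102 | 01101110110010 | 0 | 0
 103 | 11011101100100 | 1 | 0
 104 | 10111011001000 | 1 | 0
 105 | 01110110010000 | 0 | 1
 106 | 11101100100001 | 1 | 1

11111110110011001011001010011000010000011000101111111110111100001010101000000111101110110000100111010001101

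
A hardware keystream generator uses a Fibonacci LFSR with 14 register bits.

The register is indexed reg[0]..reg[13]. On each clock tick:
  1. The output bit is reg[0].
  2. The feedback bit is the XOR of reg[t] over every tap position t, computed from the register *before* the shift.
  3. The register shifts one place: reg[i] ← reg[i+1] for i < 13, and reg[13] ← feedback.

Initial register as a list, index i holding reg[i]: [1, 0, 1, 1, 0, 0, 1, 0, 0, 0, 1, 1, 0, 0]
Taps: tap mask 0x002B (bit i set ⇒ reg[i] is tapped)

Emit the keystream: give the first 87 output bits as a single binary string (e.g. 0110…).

k : reg_k → out_k, fb_k
0: 10110010001100 → 1, fb=0
1: 01100100011000 → 0, fb=0
2: 11001000110000 → 1, fb=0
3: 10010001100000 → 1, fb=0
4: 00100011000000 → 0, fb=0
5: 01000110000000 → 0, fb=0
6: 10001100000000 → 1, fb=0
7: 00011000000000 → 0, fb=1
8: 00110000000001 → 0, fb=1
9: 01100000000011 → 0, fb=1
10: 11000000000111 → 1, fb=0
11: 10000000001110 → 1, fb=1
12: 00000000011101 → 0, fb=0
13: 00000000111010 → 0, fb=0
14: 00000001110100 → 0, fb=0
15: 00000011101000 → 0, fb=0
16: 00000111010000 → 0, fb=1
17: 00001110100001 → 0, fb=1
18: 00011101000011 → 0, fb=0
19: 00111010000110 → 0, fb=1
20: 01110100001101 → 0, fb=1
21: 11101000011011 → 1, fb=0
22: 11010000110110 → 1, fb=1
23: 10100001101101 → 1, fb=1
24: 01000011011011 → 0, fb=1
25: 10000110110111 → 1, fb=0
26: 00001101101110 → 0, fb=1
27: 00011011011101 → 0, fb=1
28: 00110110111011 → 0, fb=0
29: 01101101110110 → 0, fb=0
30: 11011011101100 → 1, fb=1
31: 10110111011001 → 1, fb=1
32: 01101110110011 → 0, fb=0
33: 11011101100110 → 1, fb=0
34: 10111011001100 → 1, fb=0
35: 01110110011000 → 0, fb=1
36: 11101100110001 → 1, fb=1
37: 11011001100011 → 1, fb=1
38: 10110011000111 → 1, fb=0
39: 01100110001110 → 0, fb=0
40: 11001100011100 → 1, fb=1
41: 10011000111001 → 1, fb=0
42: 00110001110010 → 0, fb=1
43: 01100011100101 → 0, fb=1
44: 11000111001011 → 1, fb=1
45: 10001110010111 → 1, fb=0
46: 00011100101110 → 0, fb=0
47: 00111001011100 → 0, fb=1
48: 01110010111001 → 0, fb=0
49: 11100101110010 → 1, fb=1
50: 11001011100101 → 1, fb=0
51: 10010111001010 → 1, fb=1
52: 00101110010101 → 0, fb=1
53: 01011100101011 → 0, fb=1
54: 10111001010111 → 1, fb=0
55: 01110010101110 → 0, fb=0
56: 11100101011100 → 1, fb=1
57: 11001010111001 → 1, fb=0
58: 10010101110010 → 1, fb=1
59: 00101011100101 → 0, fb=0
60: 01010111001010 → 0, fb=1
61: 10101110010101 → 1, fb=0
62: 01011100101010 → 0, fb=1
63: 10111001010101 → 1, fb=0
64: 01110010101010 → 0, fb=0
65: 11100101010100 → 1, fb=1
66: 11001010101001 → 1, fb=0
67: 10010101010010 → 1, fb=1
68: 00101010100101 → 0, fb=0
69: 01010101001010 → 0, fb=1
70: 10101010010101 → 1, fb=1
71: 01010100101011 → 0, fb=1
72: 10101001010111 → 1, fb=1
73: 01010010101111 → 0, fb=0
74: 10100101011110 → 1, fb=0
75: 01001010111100 → 0, fb=1
76: 10010101111001 → 1, fb=1
77: 00101011110011 → 0, fb=0
78: 01010111100110 → 0, fb=1
79: 10101111001101 → 1, fb=0
80: 01011110011010 → 0, fb=1
81: 10111100110101 → 1, fb=1
82: 01111001101011 → 0, fb=0
83: 11110011010110 → 1, fb=1
84: 11100110101101 → 1, fb=1
85: 11001101011011 → 1, fb=1
86: 10011010110111 → 1, fb=0

101100100011000000000111010000110110111011001100011100101110010101110010101010010101111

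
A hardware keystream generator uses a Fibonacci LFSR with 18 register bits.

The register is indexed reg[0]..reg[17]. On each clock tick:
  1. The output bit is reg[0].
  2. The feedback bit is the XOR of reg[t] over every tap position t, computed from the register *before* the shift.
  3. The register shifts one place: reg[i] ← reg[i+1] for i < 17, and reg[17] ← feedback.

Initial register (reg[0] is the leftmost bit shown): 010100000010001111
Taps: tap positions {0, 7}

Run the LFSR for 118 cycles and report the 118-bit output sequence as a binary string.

k : reg_k → out_k, fb_k
0: 010100000010001111 → 0, fb=0
1: 101000000100011110 → 1, fb=1
2: 010000001000111101 → 0, fb=0
3: 100000010001111010 → 1, fb=0
4: 000000100011110100 → 0, fb=0
5: 000001000111101000 → 0, fb=0
6: 000010001111010000 → 0, fb=0
7: 000100011110100000 → 0, fb=1
8: 001000111101000001 → 0, fb=1
9: 010001111010000011 → 0, fb=1
10: 100011110100000111 → 1, fb=0
11: 000111101000001110 → 0, fb=0
12: 001111010000011100 → 0, fb=1
13: 011110100000111001 → 0, fb=0
14: 111101000001110010 → 1, fb=1
15: 111010000011100101 → 1, fb=1
16: 110100000111001011 → 1, fb=1
17: 101000001110010111 → 1, fb=1
18: 010000011100101111 → 0, fb=1
19: 100000111001011111 → 1, fb=0
20: 000001110010111110 → 0, fb=1
21: 000011100101111101 → 0, fb=0
22: 000111001011111010 → 0, fb=0
23: 001110010111110100 → 0, fb=1
24: 011100101111101001 → 0, fb=0
25: 111001011111010010 → 1, fb=0
26: 110010111110100100 → 1, fb=0
27: 100101111101001000 → 1, fb=0
28: 001011111010010000 → 0, fb=1
29: 010111110100100001 → 0, fb=1
30: 101111101001000011 → 1, fb=1
31: 011111010010000111 → 0, fb=1
32: 111110100100001111 → 1, fb=1
33: 111101001000011111 → 1, fb=1
34: 111010010000111111 → 1, fb=0
35: 110100100001111110 → 1, fb=1
36: 101001000011111101 → 1, fb=1
37: 010010000111111011 → 0, fb=0
38: 100100001111110110 → 1, fb=1
39: 001000011111101101 → 0, fb=1
40: 010000111111011011 → 0, fb=1
41: 100001111110110111 → 1, fb=0
42: 000011111101101110 → 0, fb=1
43: 000111111011011101 → 0, fb=1
44: 001111110110111011 → 0, fb=1
45: 011111101101110111 → 0, fb=0
46: 111111011011101110 → 1, fb=0
47: 111110110111011100 → 1, fb=0
48: 111101101110111000 → 1, fb=1
49: 111011011101110001 → 1, fb=0
50: 110110111011100010 → 1, fb=0
51: 101101110111000100 → 1, fb=0
52: 011011101110001000 → 0, fb=0
53: 110111011100010000 → 1, fb=0
54: 101110111000100000 → 1, fb=0
55: 011101110001000000 → 0, fb=1
56: 111011100010000001 → 1, fb=1
57: 110111000100000011 → 1, fb=1
58: 101110001000000111 → 1, fb=1
59: 011100010000001111 → 0, fb=1
60: 111000100000011111 → 1, fb=1
61: 110001000000111111 → 1, fb=1
62: 100010000001111111 → 1, fb=1
63: 000100000011111111 → 0, fb=0
64: 001000000111111110 → 0, fb=0
65: 010000001111111100 → 0, fb=0
66: 100000011111111000 → 1, fb=0
67: 000000111111110000 → 0, fb=1
68: 000001111111100001 → 0, fb=1
69: 000011111111000011 → 0, fb=1
70: 000111111110000111 → 0, fb=1
71: 001111111100001111 → 0, fb=1
72: 011111111000011111 → 0, fb=1
73: 111111110000111111 → 1, fb=0
74: 111111100001111110 → 1, fb=1
75: 111111000011111101 → 1, fb=1
76: 111110000111111011 → 1, fb=1
77: 111100001111110111 → 1, fb=1
78: 111000011111101111 → 1, fb=0
79: 110000111111011110 → 1, fb=0
80: 100001111110111100 → 1, fb=0
81: 000011111101111000 → 0, fb=1
82: 000111111011110001 → 0, fb=1
83: 001111110111100011 → 0, fb=1
84: 011111101111000111 → 0, fb=0
85: 111111011110001110 → 1, fb=0
86: 111110111100011100 → 1, fb=0
87: 111101111000111000 → 1, fb=0
88: 111011110001110000 → 1, fb=0
89: 110111100011100000 → 1, fb=1
90: 101111000111000001 → 1, fb=1
91: 011110001110000011 → 0, fb=0
92: 111100011100000110 → 1, fb=0
93: 111000111000001100 → 1, fb=0
94: 110001110000011000 → 1, fb=0
95: 100011100000110000 → 1, fb=1
96: 000111000001100001 → 0, fb=0
97: 001110000011000010 → 0, fb=0
98: 011100000110000100 → 0, fb=0
99: 111000001100001000 → 1, fb=1
100: 110000011000010001 → 1, fb=0
101: 100000110000100010 → 1, fb=0
102: 000001100001000100 → 0, fb=0
103: 000011000010001000 → 0, fb=0
104: 000110000100010000 → 0, fb=0
105: 001100001000100000 → 0, fb=0
106: 011000010001000000 → 0, fb=1
107: 110000100010000001 → 1, fb=1
108: 100001000100000011 → 1, fb=1
109: 000010001000000111 → 0, fb=0
110: 000100010000001110 → 0, fb=1
111: 001000100000011101 → 0, fb=0
112: 010001000000111010 → 0, fb=0
113: 100010000001110100 → 1, fb=1
114: 000100000011101001 → 0, fb=0
115: 001000000111010010 → 0, fb=0
116: 010000001110100100 → 0, fb=0
117: 100000011101001000 → 1, fb=0

0101000000100011110100000111001011111010010000111111011011101110001000000111111110000111111011110001110000011000010001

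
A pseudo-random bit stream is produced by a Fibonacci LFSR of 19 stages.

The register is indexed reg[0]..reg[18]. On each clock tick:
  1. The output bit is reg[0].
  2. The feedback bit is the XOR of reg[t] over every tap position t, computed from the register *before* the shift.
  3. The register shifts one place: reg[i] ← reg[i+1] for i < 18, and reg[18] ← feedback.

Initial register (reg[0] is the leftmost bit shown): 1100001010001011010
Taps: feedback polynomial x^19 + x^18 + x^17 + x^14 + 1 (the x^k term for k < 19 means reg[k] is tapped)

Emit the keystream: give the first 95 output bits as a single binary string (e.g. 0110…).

tick  register→output (feedback)
  0  1100001010001011010→1 (1)
  1  1000010100010110101→1 (1)
  2  0000101000101101011→0 (0)
  3  0001010001011010110→0 (0)
  4  0010100010110101100→0 (0)
  5  0101000101101011000→0 (1)
  6  1010001011010110001→1 (1)
  7  0100010110101100011→0 (0)
  8  1000101101011000110→1 (0)
  9  0001011010110001100→0 (0)
 10  0010110101100011000→0 (1)
 11  0101101011000110001→0 (0)
 12  1011010110001100010→1 (0)
 13  0110101100011000100→0 (0)
 14  1101011000110001000→1 (1)
 15  1010110001100010001→1 (1)
 16  0101100011000100011→0 (0)
 17  1011000110001000110→1 (0)
 18  0110001100010001100→0 (0)
 19  1100011000100011000→1 (0)
 20  1000110001000110000→1 (0)
 21  0001100010001100000→0 (0)
 22  0011000100011000000→0 (0)
 23  0110001000110000000→0 (0)
 24  1100010001100000000→1 (1)
 25  1000100011000000001→1 (0)
 26  0001000110000000010→0 (1)
 27  0010001100000000101→0 (1)
 28  0100011000000001011→0 (0)
 29  1000110000000010110→1 (1)
 30  0001100000000101101→0 (1)
 31  0011000000001011011→0 (1)
 32  0110000000010110111→0 (1)
 33  1100000000101101111→1 (1)
 34  1000000001011011111→1 (0)
 35  0000000010110111110→0 (0)
 36  0000000101101111100→0 (1)
 37  0000001011011111001→0 (0)
 38  0000010110111110010→0 (0)
 39  0000101101111100100→0 (0)
 40  0001011011111001000→0 (0)
 41  0010110111110010000→0 (1)
 42  0101101111100100001→0 (1)
 43  1011011111001000011→1 (1)
 44  0110111110010000111→0 (0)
 45  1101111100100001110→1 (0)
 46  1011111001000011100→1 (0)
 47  0111110010000111000→0 (1)
 48  1111100100001110001→1 (1)
 49  1111001000011100011→1 (1)
 50  1110010000111000111→1 (1)
 51  1100100001110001111→1 (1)
 52  1001000011100011111→1 (0)
 53  0010000111000111110→0 (0)
 54  0100001110001111100→0 (1)
 55  1000011100011111001→1 (1)
 56  0000111000111110011→0 (1)
 57  0001110001111100111→0 (0)
 58  0011100011111001110→0 (1)
 59  0111000111110011101→0 (0)
 60  1110001111100111010→1 (1)
 61  1100011111001110101→1 (1)
 62  1000111110011101011→1 (1)
 63  0001111100111010111→0 (1)
 64  0011111001110101111→0 (0)
 65  0111110011101011110→0 (0)
 66  1111100111010111100→1 (0)
 67  1111001110101111000→1 (0)
 68  1110011101011110000→1 (0)
 69  1100111010111100000→1 (1)
 70  1001110101111000001→1 (0)
 71  0011101011110000010→0 (1)
 72  0111010111100000101→0 (1)
 73  1110101111000001011→1 (1)
 74  1101011110000010111→1 (0)
 75  1010111100000101110→1 (0)
 76  0101111000001011100→0 (1)
 77  1011110000010111001→1 (1)
 78  0111100000101110011→0 (1)
 79  1111000001011100111→1 (1)
 80  1110000010111001111→1 (1)
 81  1100000101110011111→1 (0)
 82  1000001011100111110→1 (1)
 83  0000010111001111101→0 (0)
 84  0000101110011111010→0 (0)
 85  0001011100111110100→0 (1)
 86  0010111001111101001→0 (1)
 87  0101110011111010011→0 (1)
 88  1011100111110100111→1 (1)
 89  0111001111101001111→0 (0)
 90  1110011111010011110→1 (1)
 91  1100111110100111101→1 (1)
 92  1001111101001111011→1 (0)
 93  0011111010011110110→0 (0)
 94  0111110100111101100→0 (0)

11000010100010110101100011000100011000000001011011111001000011100011111001110101111000001011100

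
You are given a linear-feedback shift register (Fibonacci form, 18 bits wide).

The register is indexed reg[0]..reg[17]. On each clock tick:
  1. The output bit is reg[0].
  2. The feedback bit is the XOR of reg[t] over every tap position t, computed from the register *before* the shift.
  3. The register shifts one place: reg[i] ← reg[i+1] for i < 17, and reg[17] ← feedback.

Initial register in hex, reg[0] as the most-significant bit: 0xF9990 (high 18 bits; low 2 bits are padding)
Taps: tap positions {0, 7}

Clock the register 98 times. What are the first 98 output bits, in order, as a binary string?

tick  register→output (feedback)
  0  111110011001100100→1 (0)
  1  111100110011001000→1 (0)
  2  111001100110010000→1 (1)
  3  110011001100100001→1 (1)
  4  100110011001000011→1 (0)
  5  001100110010000110→0 (1)
  6  011001100100001101→0 (0)
  7  110011001000011010→1 (1)
  8  100110010000110101→1 (0)
  9  001100100001101010→0 (0)
 10  011001000011010100→0 (0)
 11  110010000110101000→1 (1)
 12  100100001101010001→1 (1)
 13  001000011010100011→0 (1)
 14  010000110101000111→0 (1)
 15  100001101010001111→1 (1)
 16  000011010100011111→0 (1)
 17  000110101000111111→0 (0)
 18  001101010001111110→0 (1)
 19  011010100011111101→0 (0)
 20  110101000111111010→1 (1)
 21  101010001111110101→1 (1)
 22  010100011111101011→0 (1)
 23  101000111111010111→1 (0)
 24  010001111110101110→0 (1)
 25  100011111101011101→1 (0)
 26  000111111010111010→0 (1)
 27  001111110101110101→0 (1)
 28  011111101011101011→0 (0)
 29  111111010111010110→1 (0)
 30  111110101110101100→1 (1)
 31  111101011101011001→1 (0)
 32  111010111010110010→1 (0)
 33  110101110101100100→1 (0)
 34  101011101011001000→1 (1)
 35  010111010110010001→0 (1)
 36  101110101100100011→1 (1)
 37  011101011001000111→0 (1)
 38  111010110010001111→1 (0)
 39  110101100100011110→1 (1)
 40  101011001000111101→1 (1)
 41  010110010001111011→0 (1)
 42  101100100011110111→1 (1)
 43  011001000111101111→0 (0)
 44  110010001111011110→1 (1)
 45  100100011110111101→1 (0)
 46  001000111101111010→0 (1)
 47  010001111011110101→0 (1)
 48  100011110111101011→1 (0)
 49  000111101111010110→0 (0)
 50  001111011110101100→0 (1)
 51  011110111101011001→0 (1)
 52  111101111010110011→1 (0)
 53  111011110101100110→1 (0)
 54  110111101011001100→1 (1)
 55  101111010110011001→1 (0)
 56  011110101100110010→0 (0)
 57  111101011001100100→1 (0)
 58  111010110011001000→1 (0)
 59  110101100110010000→1 (1)
 60  101011001100100001→1 (1)
 61  010110011001000011→0 (1)
 62  101100110010000111→1 (0)
 63  011001100100001110→0 (0)
 64  110011001000011100→1 (1)
 65  100110010000111001→1 (0)
 66  001100100001110010→0 (0)
 67  011001000011100100→0 (0)
 68  110010000111001000→1 (1)
 69  100100001110010001→1 (1)
 70  001000011100100011→0 (1)
 71  010000111001000111→0 (1)
 72  100001110010001111→1 (0)
 73  000011100100011110→0 (0)
 74  000111001000111100→0 (0)
 75  001110010001111000→0 (1)
 76  011100100011110001→0 (0)
 77  111001000111100010→1 (1)
 78  110010001111000101→1 (1)
 79  100100011110001011→1 (0)
 80  001000111100010110→0 (1)
 81  010001111000101101→0 (1)
 82  100011110001011011→1 (0)
 83  000111100010110110→0 (0)
 84  001111000101101100→0 (0)
 85  011110001011011000→0 (0)
 86  111100010110110000→1 (0)
 87  111000101101100000→1 (1)
 88  110001011011000001→1 (0)
 89  100010110110000010→1 (0)
 90  000101101100000100→0 (0)
 91  001011011000001000→0 (1)
 92  010110110000010001→0 (1)
 93  101101100000100011→1 (1)
 94  011011000001000111→0 (0)
 95  110110000010001110→1 (1)
 96  101100000100011101→1 (1)
 97  011000001000111011→0 (0)

11111001100110010000110101000111111010111010110010001111011110101100110010000111001000111100010110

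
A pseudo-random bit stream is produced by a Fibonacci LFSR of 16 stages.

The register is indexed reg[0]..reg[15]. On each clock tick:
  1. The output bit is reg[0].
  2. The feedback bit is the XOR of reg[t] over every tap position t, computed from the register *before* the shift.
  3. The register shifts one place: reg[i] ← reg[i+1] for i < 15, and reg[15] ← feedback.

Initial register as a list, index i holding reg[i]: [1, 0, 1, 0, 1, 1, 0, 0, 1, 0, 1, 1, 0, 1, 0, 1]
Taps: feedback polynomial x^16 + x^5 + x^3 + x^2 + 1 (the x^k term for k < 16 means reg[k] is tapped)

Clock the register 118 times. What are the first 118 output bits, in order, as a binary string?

k : reg_k → out_k, fb_k
0: 1010110010110101 → 1, fb=1
1: 0101100101101011 → 0, fb=1
2: 1011001011010111 → 1, fb=1
3: 0110010110101111 → 0, fb=0
4: 1100101101011110 → 1, fb=1
5: 1001011010111101 → 1, fb=1
6: 0010110101111011 → 0, fb=0
7: 0101101011110110 → 0, fb=1
8: 1011010111101101 → 1, fb=0
9: 0110101111011010 → 0, fb=1
10: 1101011110110101 → 1, fb=1
11: 1010111101101011 → 1, fb=1
12: 0101111011010111 → 0, fb=0
13: 1011110110101110 → 1, fb=0
14: 0111101101011100 → 0, fb=0
15: 1111011010111000 → 1, fb=0
16: 1110110101110000 → 1, fb=1
17: 1101101011100001 → 1, fb=0
18: 1011010111000010 → 1, fb=0
19: 0110101110000100 → 0, fb=1
20: 1101011100001001 → 1, fb=1
21: 1010111000010011 → 1, fb=1
22: 0101110000100111 → 0, fb=0
23: 1011100001001110 → 1, fb=1
24: 0111000010011101 → 0, fb=0
25: 1110000100111010 → 1, fb=0
26: 1100001001110100 → 1, fb=1
27: 1000010011101001 → 1, fb=0
28: 0000100111010010 → 0, fb=0
29: 0001001110100100 → 0, fb=1
30: 0010011101001001 → 0, fb=0
31: 0100111010010010 → 0, fb=1
32: 1001110100100101 → 1, fb=1
33: 0011101001001011 → 0, fb=0
34: 0111010010010110 → 0, fb=1
35: 1110100100101101 → 1, fb=0
36: 1101001001011010 → 1, fb=0
37: 1010010010110100 → 1, fb=1
38: 0100100101101001 → 0, fb=0
39: 1001001011010010 → 1, fb=0
40: 0010010110100100 → 0, fb=0
41: 0100101101001000 → 0, fb=0
42: 1001011010010000 → 1, fb=1
43: 0010110100100001 → 0, fb=0
44: 0101101001000010 → 0, fb=1
45: 1011010010000101 → 1, fb=0
46: 0110100100001010 → 0, fb=1
47: 1101001000010101 → 1, fb=0
48: 1010010000101010 → 1, fb=1
49: 0100100001010101 → 0, fb=0
50: 1001000010101010 → 1, fb=0
51: 0010000101010100 → 0, fb=1
52: 0100001010101001 → 0, fb=0
53: 1000010101010010 → 1, fb=0
54: 0000101010100100 → 0, fb=0
55: 0001010101001000 → 0, fb=0
56: 0010101010010000 → 0, fb=1
57: 0101010100100001 → 0, fb=0
58: 1010101001000010 → 1, fb=0
59: 0101010010000100 → 0, fb=0
60: 1010100100001000 → 1, fb=0
61: 0101001000010000 → 0, fb=1
62: 1010010000100001 → 1, fb=1
63: 0100100001000011 → 0, fb=0
64: 1001000010000110 → 1, fb=0
65: 0010000100001100 → 0, fb=1
66: 0100001000011001 → 0, fb=0
67: 1000010000110010 → 1, fb=0
68: 0000100001100100 → 0, fb=0
69: 0001000011001000 → 0, fb=1
70: 0010000110010001 → 0, fb=1
71: 0100001100100011 → 0, fb=0
72: 1000011001000110 → 1, fb=0
73: 0000110010001100 → 0, fb=1
74: 0001100100011001 → 0, fb=1
75: 0011001000110011 → 0, fb=0
76: 0110010001100110 → 0, fb=0
77: 1100100011001100 → 1, fb=1
78: 1001000110011001 → 1, fb=0
79: 0010001100110010 → 0, fb=1
80: 0100011001100101 → 0, fb=1
81: 1000110011001011 → 1, fb=0
82: 0001100110010110 → 0, fb=1
83: 0011001100101101 → 0, fb=0
84: 0110011001011010 → 0, fb=0
85: 1100110010110100 → 1, fb=0
86: 1001100101101000 → 1, fb=0
87: 0011001011010000 → 0, fb=0
88: 0110010110100000 → 0, fb=0
89: 1100101101000000 → 1, fb=1
90: 1001011010000001 → 1, fb=1
91: 0010110100000011 → 0, fb=0
92: 0101101000000110 → 0, fb=1
93: 1011010000001101 → 1, fb=0
94: 0110100000011010 → 0, fb=1
95: 1101000000110101 → 1, fb=0
96: 1010000001101010 → 1, fb=0
97: 0100000011010100 → 0, fb=0
98: 1000000110101000 → 1, fb=1
99: 0000001101010001 → 0, fb=0
100: 0000011010100010 → 0, fb=1
101: 0000110101000101 → 0, fb=1
102: 0001101010001011 → 0, fb=1
103: 0011010100010111 → 0, fb=1
104: 0110101000101111 → 0, fb=1
105: 1101010001011111 → 1, fb=1
106: 1010100010111111 → 1, fb=0
107: 0101000101111110 → 0, fb=1
108: 1010001011111101 → 1, fb=0
109: 0100010111111010 → 0, fb=1
110: 1000101111110101 → 1, fb=1
111: 0001011111101011 → 0, fb=0
112: 0010111111010110 → 0, fb=0
113: 0101111110101100 → 0, fb=0
114: 1011111101011000 → 1, fb=0
115: 0111111010110000 → 0, fb=1
116: 1111110101100001 → 1, fb=0
117: 1111101011000010 → 1, fb=1

1010110010110101111011010111000010011101001001011010010000101010100100001000011001000110011001011010000001101010001011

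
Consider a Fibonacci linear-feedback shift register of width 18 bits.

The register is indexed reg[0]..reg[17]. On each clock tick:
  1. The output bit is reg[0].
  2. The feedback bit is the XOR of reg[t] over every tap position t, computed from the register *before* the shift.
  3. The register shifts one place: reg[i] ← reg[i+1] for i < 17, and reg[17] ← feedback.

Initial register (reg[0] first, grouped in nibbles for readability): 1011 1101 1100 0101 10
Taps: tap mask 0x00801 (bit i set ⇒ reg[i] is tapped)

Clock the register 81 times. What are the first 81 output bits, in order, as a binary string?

101111011100010110100100001110010001101100111000001101101010001101001011001111101

tick  register→output (feedback)
  0  101111011100010110→1 (1)
  1  011110111000101101→0 (0)
  2  111101110001011010→1 (0)
  3  111011100010110100→1 (1)
  4  110111000101101001→1 (0)
  5  101110001011010010→1 (0)
  6  011100010110100100→0 (0)
  7  111000101101001000→1 (0)
  8  110001011010010000→1 (1)
  9  100010110100100001→1 (1)
 10  000101101001000011→0 (1)
 11  001011010010000111→0 (0)
 12  010110100100001110→0 (0)
 13  101101001000011100→1 (1)
 14  011010010000111001→0 (0)
 15  110100100001110010→1 (0)
 16  101001000011100100→1 (0)
 17  010010000111001000→0 (1)
 18  100100001110010001→1 (1)
 19  001000011100100011→0 (0)
 20  010000111001000110→0 (1)
 21  100001110010001101→1 (1)
 22  000011100100011011→0 (0)
 23  000111001000110110→0 (0)
 24  001110010001101100→0 (1)
 25  011100100011011001→0 (1)
 26  111001000110110011→1 (1)
 27  110010001101100111→1 (0)
 28  100100011011001110→1 (0)
 29  001000110110011100→0 (0)
 30  010001101100111000→0 (0)
 31  100011011001110000→1 (0)
 32  000110110011100000→0 (1)
 33  001101100111000001→0 (1)
 34  011011001110000011→0 (0)
 35  110110011100000110→1 (1)
 36  101100111000001101→1 (1)
 37  011001110000011011→0 (0)
 38  110011100000110110→1 (1)
 39  100111000001101101→1 (0)
 40  001110000011011010→0 (1)
 41  011100000110110101→0 (0)
 42  111000001101101010→1 (0)
 43  110000011011010100→1 (0)
 44  100000110110101000→1 (1)
 45  000001101101010001→0 (1)
 46  000011011010100011→0 (0)
 47  000110110101000110→0 (1)
 48  001101101010001101→0 (0)
 49  011011010100011010→0 (0)
 50  110110101000110100→1 (1)
 51  101101010001101001→1 (0)
 52  011010100011010010→0 (1)
 53  110101000110100101→1 (1)
 54  101010001101001011→1 (0)
 55  010100011010010110→0 (0)
 56  101000110100101100→1 (1)
 57  010001101001011001→0 (1)
 58  100011010010110011→1 (1)
 59  000110100101100111→0 (1)
 60  001101001011001111→0 (1)
 61  011010010110011111→0 (0)
 62  110100101100111110→1 (1)
 63  101001011001111101→1 (0)
 64  010010110011111010→0 (1)
 65  100101100111110101→1 (0)
 66  001011001111101010→0 (1)
 67  010110011111010101→0 (1)
 68  101100111110101011→1 (1)
 69  011001111101010111→0 (1)
 70  110011111010101111→1 (1)
 71  100111110101011111→1 (0)
 72  001111101010111110→0 (0)
 73  011111010101111100→0 (1)
 74  111110101011111001→1 (0)
 75  111101010111110010→1 (0)
 76  111010101111100100→1 (0)
 77  110101011111001000→1 (0)
 78  101010111110010000→1 (1)
 79  010101111100100001→0 (0)
 80  101011111001000010→1 (0)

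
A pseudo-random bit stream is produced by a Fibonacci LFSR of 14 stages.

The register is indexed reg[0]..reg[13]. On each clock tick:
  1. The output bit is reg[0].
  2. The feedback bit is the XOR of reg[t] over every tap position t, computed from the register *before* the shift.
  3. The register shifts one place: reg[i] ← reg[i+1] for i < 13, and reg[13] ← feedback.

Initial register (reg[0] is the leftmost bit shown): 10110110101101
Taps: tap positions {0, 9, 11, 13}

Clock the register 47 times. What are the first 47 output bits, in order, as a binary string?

k : reg_k → out_k, fb_k
0: 10110110101101 → 1, fb=1
1: 01101101011011 → 0, fb=0
2: 11011010110110 → 1, fb=1
3: 10110101101101 → 1, fb=1
4: 01101011011011 → 0, fb=0
5: 11010110110110 → 1, fb=1
6: 10101101101101 → 1, fb=1
7: 01011011011011 → 0, fb=0
8: 10110110110110 → 1, fb=1
9: 01101101101101 → 0, fb=0
10: 11011011011010 → 1, fb=0
11: 10110110110100 → 1, fb=1
12: 01101101101001 → 0, fb=1
13: 11011011010011 → 1, fb=1
14: 10110110100111 → 1, fb=1
15: 01101101001111 → 0, fb=0
16: 11011010011110 → 1, fb=1
17: 10110100111101 → 1, fb=0
18: 01101001111010 → 0, fb=1
19: 11010011110101 → 1, fb=0
20: 10100111101010 → 1, fb=1
21: 01001111010101 → 0, fb=1
22: 10011110101011 → 1, fb=0
23: 00111101010110 → 0, fb=0
24: 01111010101100 → 0, fb=1
25: 11110101011001 → 1, fb=1
26: 11101010110011 → 1, fb=1
27: 11010101100111 → 1, fb=1
28: 10101011001111 → 1, fb=1
29: 01010110011111 → 0, fb=1
30: 10101100111111 → 1, fb=0
31: 01011001111110 → 0, fb=0
32: 10110011111100 → 1, fb=1
33: 01100111111001 → 0, fb=0
34: 11001111110010 → 1, fb=0
35: 10011111100100 → 1, fb=0
36: 00111111001000 → 0, fb=0
37: 01111110010000 → 0, fb=1
38: 11111100100001 → 1, fb=0
39: 11111001000010 → 1, fb=1
40: 11110010000101 → 1, fb=1
41: 11100100001011 → 1, fb=0
42: 11001000010110 → 1, fb=1
43: 10010000101101 → 1, fb=1
44: 00100001011011 → 0, fb=0
45: 01000010110110 → 0, fb=0
46: 10000101101100 → 1, fb=0

10110110101101101101101001111010101100111111001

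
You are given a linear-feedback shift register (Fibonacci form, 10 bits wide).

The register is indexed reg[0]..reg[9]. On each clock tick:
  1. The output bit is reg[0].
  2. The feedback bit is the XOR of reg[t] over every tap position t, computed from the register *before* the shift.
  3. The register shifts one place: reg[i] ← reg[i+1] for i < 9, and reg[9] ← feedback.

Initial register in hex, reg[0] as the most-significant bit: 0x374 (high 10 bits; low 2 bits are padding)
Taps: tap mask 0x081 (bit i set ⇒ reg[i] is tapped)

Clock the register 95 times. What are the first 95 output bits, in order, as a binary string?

tick  register→output (feedback)
  0  0011011101→0 (1)
  1  0110111011→0 (0)
  2  1101110110→1 (0)
  3  1011101100→1 (0)
  4  0111011000→0 (0)
  5  1110110000→1 (1)
  6  1101100001→1 (1)
  7  1011000011→1 (1)
  8  0110000111→0 (1)
  9  1100001111→1 (0)
 10  1000011110→1 (0)
 11  0000111100→0 (1)
 12  0001111001→0 (0)
 13  0011110010→0 (0)
 14  0111100100→0 (1)
 15  1111001001→1 (1)
 16  1110010011→1 (1)
 17  1100100111→1 (0)
 18  1001001110→1 (0)
 19  0010011100→0 (1)
 20  0100111001→0 (0)
 21  1001110010→1 (1)
 22  0011100101→0 (1)
 23  0111001011→0 (0)
 24  1110010110→1 (0)
 25  1100101100→1 (0)
 26  1001011000→1 (1)
 27  0010110001→0 (0)
 28  0101100010→0 (0)
 29  1011000100→1 (0)
 30  0110001000→0 (0)
 31  1100010000→1 (1)
 32  1000100001→1 (1)
 33  0001000011→0 (0)
 34  0010000110→0 (1)
 35  0100001101→0 (1)
 36  1000011011→1 (1)
 37  0000110111→0 (1)
 38  0001101111→0 (1)
 39  0011011111→0 (1)
 40  0110111111→0 (1)
 41  1101111111→1 (0)
 42  1011111110→1 (0)
 43  0111111100→0 (1)
 44  1111111001→1 (1)
 45  1111110011→1 (1)
 46  1111100111→1 (0)
 47  1111001110→1 (0)
 48  1110011100→1 (0)
 49  1100111000→1 (1)
 50  1001110001→1 (1)
 51  0011100011→0 (0)
 52  0111000110→0 (1)
 53  1110001101→1 (0)
 54  1100011010→1 (1)
 55  1000110101→1 (0)
 56  0001101010→0 (0)
 57  0011010100→0 (1)
 58  0110101001→0 (0)
 59  1101010010→1 (1)
 60  1010100101→1 (0)
 61  0101001010→0 (0)
 62  1010010100→1 (0)
 63  0100101000→0 (0)
 64  1001010000→1 (1)
 65  0010100001→0 (0)
 66  0101000010→0 (0)
 67  1010000100→1 (0)
 68  0100001000→0 (0)
 69  1000010000→1 (1)
 70  0000100001→0 (0)
 71  0001000010→0 (0)
 72  0010000100→0 (1)
 73  0100001001→0 (0)
 74  1000010010→1 (1)
 75  0000100101→0 (1)
 76  0001001011→0 (0)
 77  0010010110→0 (1)
 78  0100101101→0 (1)
 79  1001011011→1 (1)
 80  0010110111→0 (1)
 81  0101101111→0 (1)
 82  1011011111→1 (0)
 83  0110111110→0 (1)
 84  1101111101→1 (0)
 85  1011111010→1 (1)
 86  0111110101→0 (1)
 87  1111101011→1 (1)
 88  1111010111→1 (0)
 89  1110101110→1 (0)
 90  1101011100→1 (0)
 91  1010111000→1 (1)
 92  0101110001→0 (0)
 93  1011100010→1 (1)
 94  0111000101→0 (1)

00110111011000011110010011100101100010000110111111100111000110101001010000100001001011011111010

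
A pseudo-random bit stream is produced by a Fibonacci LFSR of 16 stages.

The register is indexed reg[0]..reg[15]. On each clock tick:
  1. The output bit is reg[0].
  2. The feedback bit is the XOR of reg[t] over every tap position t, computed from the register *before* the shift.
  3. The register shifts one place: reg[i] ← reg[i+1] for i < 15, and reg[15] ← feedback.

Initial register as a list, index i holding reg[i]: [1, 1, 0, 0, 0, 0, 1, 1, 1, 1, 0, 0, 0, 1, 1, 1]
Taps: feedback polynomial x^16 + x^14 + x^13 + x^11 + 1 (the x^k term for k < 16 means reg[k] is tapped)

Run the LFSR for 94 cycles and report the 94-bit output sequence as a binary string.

step | reg (before) | out | fb
   0 | 1100001111000111 | 1 | 1
   1 | 1000011110001111 | 1 | 1
   2 | 0000111100011111 | 0 | 1
   3 | 0001111000111111 | 0 | 1
   4 | 0011110001111111 | 0 | 1
   5 | 0111100011111111 | 0 | 1
   6 | 1111000111111111 | 1 | 0
   7 | 1110001111111110 | 1 | 0
   8 | 1100011111111100 | 1 | 1
   9 | 1000111111111001 | 1 | 0
  10 | 0001111111110010 | 0 | 0
  11 | 0011111111100100 | 0 | 1
  12 | 0111111111001001 | 0 | 0
  13 | 1111111110010010 | 1 | 1
  14 | 1111111100100101 | 1 | 0
  15 | 1111111001001010 | 1 | 0
  16 | 1111110010010100 | 1 | 1
  17 | 1111100100101001 | 1 | 1
  18 | 1111001001010011 | 1 | 1
  19 | 1110010010100111 | 1 | 1
  20 | 1100100101001111 | 1 | 1
  21 | 1001001010011111 | 1 | 0
  22 | 0010010100111110 | 0 | 1
  23 | 0100101001111101 | 0 | 0
  24 | 1001010011111010 | 1 | 1
  25 | 0010100111110101 | 0 | 0
  26 | 0101001111101010 | 0 | 1
  27 | 1010011111010101 | 1 | 1
  28 | 0100111110101011 | 0 | 1
  29 | 1001111101010111 | 1 | 0
  30 | 0011111010101110 | 0 | 0
  31 | 0111110101011100 | 0 | 0
  32 | 1111101010111000 | 1 | 0
  33 | 1111010101110000 | 1 | 0
  34 | 1110101011100000 | 1 | 1
  35 | 1101010111000001 | 1 | 1
  36 | 1010101110000011 | 1 | 0
  37 | 0101011100000110 | 0 | 0
  38 | 1010111000001100 | 1 | 0
  39 | 0101110000011000 | 0 | 1
  40 | 1011100000110001 | 1 | 0
  41 | 0111000001100010 | 0 | 1
  42 | 1110000011000101 | 1 | 0
  43 | 1100000110001010 | 1 | 0
  44 | 1000001100010100 | 1 | 1
  45 | 0000011000101001 | 0 | 0
  46 | 0000110001010010 | 0 | 0
  47 | 0001100010100100 | 0 | 1
  48 | 0011000101001001 | 0 | 0
  49 | 0110001010010010 | 0 | 0
  50 | 1100010100100100 | 1 | 0
  51 | 1000101001001000 | 1 | 1
  52 | 0001010010010001 | 0 | 1
  53 | 0010100100100011 | 0 | 1
  54 | 0101001001000111 | 0 | 0
  55 | 1010010010001110 | 1 | 1
  56 | 0100100100011101 | 0 | 0
  57 | 1001001000111010 | 1 | 1
  58 | 0010010001110101 | 0 | 0
  59 | 0100100011101010 | 0 | 1
  60 | 1001000111010101 | 1 | 1
  61 | 0010001110101011 | 0 | 1
  62 | 0100011101010111 | 0 | 1
  63 | 1000111010101111 | 1 | 1
  64 | 0001110101011111 | 0 | 1
  65 | 0011101010111111 | 0 | 1
  66 | 0111010101111111 | 0 | 1
  67 | 1110101011111111 | 1 | 0
  68 | 1101010111111110 | 1 | 0
  69 | 1010101111111100 | 1 | 1
  70 | 0101011111111001 | 0 | 1
  71 | 1010111111110011 | 1 | 1
  72 | 0101111111100111 | 0 | 0
  73 | 1011111111001110 | 1 | 1
  74 | 0111111110011101 | 0 | 0
  75 | 1111111100111010 | 1 | 1
  76 | 1111111001110101 | 1 | 1
  77 | 1111110011101011 | 1 | 0
  78 | 1111100111010110 | 1 | 0
  79 | 1111001110101100 | 1 | 0
  80 | 1110011101011000 | 1 | 0
  81 | 1100111010110000 | 1 | 0
  82 | 1001110101100000 | 1 | 1
  83 | 0011101011000001 | 0 | 0
  84 | 0111010110000010 | 0 | 1
  85 | 1110101100000101 | 1 | 0
  86 | 1101011000001010 | 1 | 0
  87 | 1010110000010100 | 1 | 1
  88 | 0101100000101001 | 0 | 0
  89 | 1011000001010010 | 1 | 1
  90 | 0110000010100101 | 0 | 1
  91 | 1100000101001011 | 1 | 0
  92 | 1000001010010110 | 1 | 0
  93 | 0000010100101100 | 0 | 1

1100001111000111111111001001010011111010101110000011000101001001000111010101111111100111010110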